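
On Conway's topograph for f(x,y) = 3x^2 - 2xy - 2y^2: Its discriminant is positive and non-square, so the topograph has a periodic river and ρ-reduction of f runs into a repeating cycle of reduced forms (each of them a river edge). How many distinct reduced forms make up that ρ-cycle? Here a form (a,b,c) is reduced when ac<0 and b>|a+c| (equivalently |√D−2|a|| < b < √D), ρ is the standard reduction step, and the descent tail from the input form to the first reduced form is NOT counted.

D = 28, ⌊√D⌋ = 5
descent: ρ → (-2,2,3)  [lands on river]
river: ρ → (3,4,-1)
river: ρ → (-1,4,3)
river: ρ → (3,2,-2)
ρ-cycle length = 4 (tail of 1 descent step not counted)

4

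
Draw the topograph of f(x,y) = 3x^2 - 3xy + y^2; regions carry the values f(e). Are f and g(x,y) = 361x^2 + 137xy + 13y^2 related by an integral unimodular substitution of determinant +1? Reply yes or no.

D₁ = -3, D₂ = -3
f: translate: b→3 (≡-3 mod 6), so (3,-3,1)→(3,3,1)
f: flip: (3,3,1)→(1,-3,3)
f: translate: b→1 (≡-3 mod 2), so (1,-3,3)→(1,1,1)
f: reduced (well bottom): (1,1,1) with a≤c, −a<b≤a
g: flip: (361,137,13)→(13,-137,361)
g: translate: b→-7 (≡-137 mod 26), so (13,-137,361)→(13,-7,1)
g: flip: (13,-7,1)→(1,7,13)
g: translate: b→1 (≡7 mod 2), so (1,7,13)→(1,1,1)
g: reduced (well bottom): (1,1,1) with a≤c, −a<b≤a
reduced forms (1, 1, 1) vs (1, 1, 1) ⇒ equivalent

yes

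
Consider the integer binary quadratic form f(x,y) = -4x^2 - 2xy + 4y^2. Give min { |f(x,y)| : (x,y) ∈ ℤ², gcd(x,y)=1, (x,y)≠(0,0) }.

descent: ρ → (4,2,-4)  [lands on river]
river: ρ → (-4,6,2)
river: ρ → (2,6,-4)
river: ρ → (-4,2,4)
river: ρ → (4,6,-2)
river: ρ → (-2,6,4)
closes: descent 1, river 6
min |a| on river = 2

2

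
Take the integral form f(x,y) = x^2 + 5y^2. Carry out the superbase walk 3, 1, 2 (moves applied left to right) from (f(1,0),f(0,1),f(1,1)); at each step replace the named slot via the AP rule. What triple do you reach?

start (1,5,6) = (f(1,0),f(0,1),f(1,1))
replace slot 3: 2·(1+5) − 6 = 6 → (1,5,6)
replace slot 1: 2·(5+6) − 1 = 21 → (21,5,6)
replace slot 2: 2·(21+6) − 5 = 49 → (21,49,6)

21,49,6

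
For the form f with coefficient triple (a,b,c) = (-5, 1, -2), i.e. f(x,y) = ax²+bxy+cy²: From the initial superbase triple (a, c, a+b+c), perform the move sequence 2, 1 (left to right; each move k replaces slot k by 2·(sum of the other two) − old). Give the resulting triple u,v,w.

start (-5,-2,-6) = (f(1,0),f(0,1),f(1,1))
replace slot 2: 2·((-5)+(-6)) − (-2) = -20 → (-5,-20,-6)
replace slot 1: 2·((-20)+(-6)) − (-5) = -47 → (-47,-20,-6)

-47,-20,-6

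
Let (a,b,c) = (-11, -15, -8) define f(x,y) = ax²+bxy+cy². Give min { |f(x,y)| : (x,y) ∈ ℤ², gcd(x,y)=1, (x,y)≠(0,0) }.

translate: b→-7 (≡15 mod 22), so (11,15,8)→(11,-7,4)
flip: (11,-7,4)→(4,7,11)
translate: b→-1 (≡7 mod 8), so (4,7,11)→(4,-1,8)
reduced (well bottom): (4,-1,8) with a≤c, −a<b≤a
well minimum |f| = |-4| = 4 (negative-definite)

4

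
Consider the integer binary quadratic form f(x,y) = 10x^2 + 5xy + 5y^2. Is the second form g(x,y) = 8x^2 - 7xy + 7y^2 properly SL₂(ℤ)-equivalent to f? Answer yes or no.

D₁ = -175, D₂ = -175
f: flip: (10,5,5)→(5,-5,10)
f: translate: b→5 (≡-5 mod 10), so (5,-5,10)→(5,5,10)
f: reduced (well bottom): (5,5,10) with a≤c, −a<b≤a
g: flip: (8,-7,7)→(7,7,8)
g: reduced (well bottom): (7,7,8) with a≤c, −a<b≤a
reduced forms (5, 5, 10) vs (7, 7, 8) ⇒ inequivalent

no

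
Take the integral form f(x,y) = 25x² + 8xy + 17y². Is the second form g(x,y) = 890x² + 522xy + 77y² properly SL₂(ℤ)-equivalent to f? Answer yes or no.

D₁ = -1636, D₂ = -1636
f: flip: (25,8,17)→(17,-8,25)
f: reduced (well bottom): (17,-8,25) with a≤c, −a<b≤a
g: flip: (890,522,77)→(77,-522,890)
g: translate: b→-60 (≡-522 mod 154), so (77,-522,890)→(77,-60,17)
g: flip: (77,-60,17)→(17,60,77)
g: translate: b→-8 (≡60 mod 34), so (17,60,77)→(17,-8,25)
g: reduced (well bottom): (17,-8,25) with a≤c, −a<b≤a
reduced forms (17, -8, 25) vs (17, -8, 25) ⇒ equivalent

yes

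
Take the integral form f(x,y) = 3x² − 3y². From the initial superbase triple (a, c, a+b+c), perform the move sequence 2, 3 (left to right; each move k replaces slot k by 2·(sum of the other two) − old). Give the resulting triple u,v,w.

start (3,-3,0) = (f(1,0),f(0,1),f(1,1))
replace slot 2: 2·(3+0) − (-3) = 9 → (3,9,0)
replace slot 3: 2·(3+9) − 0 = 24 → (3,9,24)

3,9,24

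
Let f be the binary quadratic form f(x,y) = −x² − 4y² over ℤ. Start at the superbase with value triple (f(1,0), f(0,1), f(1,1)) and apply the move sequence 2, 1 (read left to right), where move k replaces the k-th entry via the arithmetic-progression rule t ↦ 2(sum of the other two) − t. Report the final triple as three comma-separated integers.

start (-1,-4,-5) = (f(1,0),f(0,1),f(1,1))
replace slot 2: 2·((-1)+(-5)) − (-4) = -8 → (-1,-8,-5)
replace slot 1: 2·((-8)+(-5)) − (-1) = -25 → (-25,-8,-5)

-25,-8,-5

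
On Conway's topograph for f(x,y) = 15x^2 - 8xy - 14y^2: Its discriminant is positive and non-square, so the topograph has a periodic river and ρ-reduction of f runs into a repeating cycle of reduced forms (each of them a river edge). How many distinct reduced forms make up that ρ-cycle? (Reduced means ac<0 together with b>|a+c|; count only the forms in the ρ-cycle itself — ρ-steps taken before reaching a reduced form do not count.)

D = 904, ⌊√D⌋ = 30
descent: ρ → (-14,8,15)  [lands on river]
river: ρ → (15,22,-7)
river: ρ → (-7,20,18)
river: ρ → (18,16,-9)
river: ρ → (-9,20,14)
river: ρ → (14,8,-15)
river: ρ → (-15,22,7)
river: ρ → (7,20,-18)
river: ρ → (-18,16,9)
river: ρ → (9,20,-14)
ρ-cycle length = 10 (tail of 1 descent step not counted)

10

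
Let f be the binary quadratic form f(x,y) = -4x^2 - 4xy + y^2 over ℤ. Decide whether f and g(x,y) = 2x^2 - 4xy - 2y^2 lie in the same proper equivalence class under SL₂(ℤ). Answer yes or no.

D₁ = 32, D₂ = 32
river cycle of f (length 2): (1, 4, -4), (-4, 4, 1)
river cycle of g (length 2): (-2, 4, 2), (2, 4, -2)
cycles differ ⇒ inequivalent

no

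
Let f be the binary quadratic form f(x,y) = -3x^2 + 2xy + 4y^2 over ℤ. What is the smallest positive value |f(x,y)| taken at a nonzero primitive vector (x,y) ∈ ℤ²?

river: ρ → (4,6,-1)
river: ρ → (-1,6,4)
river: ρ → (4,2,-3)
river: ρ → (-3,4,3)
river: ρ → (3,2,-4)
river: ρ → (-4,6,1)
river: ρ → (1,6,-4)
river: ρ → (-4,2,3)
river: ρ → (3,4,-3)
river: ρ → (-3,2,4)
closes: descent 0, river 10
min |a| on river = 1

1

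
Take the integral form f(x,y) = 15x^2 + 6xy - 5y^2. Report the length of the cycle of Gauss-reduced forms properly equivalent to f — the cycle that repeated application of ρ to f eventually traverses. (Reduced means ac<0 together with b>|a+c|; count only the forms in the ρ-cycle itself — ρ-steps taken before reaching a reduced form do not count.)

D = 336, ⌊√D⌋ = 18
descent: ρ → (-5,14,7)  [lands on river]
river: ρ → (7,14,-5)
river: ρ → (-5,16,4)
river: ρ → (4,16,-5)
ρ-cycle length = 4 (tail of 1 descent step not counted)

4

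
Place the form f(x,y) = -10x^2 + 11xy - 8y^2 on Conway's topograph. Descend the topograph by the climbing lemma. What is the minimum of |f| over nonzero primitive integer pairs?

translate: b→9 (≡-11 mod 20), so (10,-11,8)→(10,9,7)
flip: (10,9,7)→(7,-9,10)
translate: b→5 (≡-9 mod 14), so (7,-9,10)→(7,5,8)
reduced (well bottom): (7,5,8) with a≤c, −a<b≤a
well minimum |f| = |-7| = 7 (negative-definite)

7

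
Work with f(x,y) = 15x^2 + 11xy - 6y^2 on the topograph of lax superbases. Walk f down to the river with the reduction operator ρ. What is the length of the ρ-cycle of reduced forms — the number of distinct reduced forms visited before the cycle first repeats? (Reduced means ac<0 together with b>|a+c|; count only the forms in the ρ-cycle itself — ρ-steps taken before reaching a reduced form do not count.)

D = 481, ⌊√D⌋ = 21
river: ρ → (-6,13,13)
river: ρ → (13,13,-6)
river: ρ → (-6,11,15)
river: ρ → (15,19,-2)
river: ρ → (-2,21,5)
river: ρ → (5,19,-6)
river: ρ → (-6,17,8)
river: ρ → (8,15,-8)
river: ρ → (-8,17,6)
river: ρ → (6,19,-5)
river: ρ → (-5,21,2)
river: ρ → (2,19,-15)
river: ρ → (-15,11,6)
river: ρ → (6,13,-13)
river: ρ → (-13,13,6)
river: ρ → (6,11,-15)
river: ρ → (-15,19,2)
river: ρ → (2,21,-5)
river: ρ → (-5,19,6)
river: ρ → (6,17,-8)
river: ρ → (-8,15,8)
river: ρ → (8,17,-6)
river: ρ → (-6,19,5)
river: ρ → (5,21,-2)
river: ρ → (-2,19,15)
river: ρ → (15,11,-6)
ρ-cycle length = 26 (tail of 0 descent steps not counted)

26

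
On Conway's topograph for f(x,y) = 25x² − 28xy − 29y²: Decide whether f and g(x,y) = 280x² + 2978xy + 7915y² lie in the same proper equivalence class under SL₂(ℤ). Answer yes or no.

D₁ = 3684, D₂ = 3684
river cycle of f (length 34): (-29, 28, 25), (25, 22, -32), (-32, 42, 15), (15, 48, -23), (-23, 44, 19), (19, 32, -35), (-35, 38, 16), (16, 58, -5), (-5, 52, 49), (49, 46, -8), … (24 more)
river cycle of g (length 34): (25, 22, -32), (-32, 42, 15), (15, 48, -23), (-23, 44, 19), (19, 32, -35), (-35, 38, 16), (16, 58, -5), (-5, 52, 49), (49, 46, -8), (-8, 50, 37), … (24 more)
cycles coincide ⇒ equivalent

yes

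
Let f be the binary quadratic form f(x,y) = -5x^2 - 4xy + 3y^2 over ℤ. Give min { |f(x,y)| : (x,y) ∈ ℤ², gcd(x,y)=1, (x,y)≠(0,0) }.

descent: ρ → (3,4,-5)  [lands on river]
river: ρ → (-5,6,2)
river: ρ → (2,6,-5)
river: ρ → (-5,4,3)
river: ρ → (3,8,-1)
river: ρ → (-1,8,3)
closes: descent 1, river 6
min |a| on river = 1

1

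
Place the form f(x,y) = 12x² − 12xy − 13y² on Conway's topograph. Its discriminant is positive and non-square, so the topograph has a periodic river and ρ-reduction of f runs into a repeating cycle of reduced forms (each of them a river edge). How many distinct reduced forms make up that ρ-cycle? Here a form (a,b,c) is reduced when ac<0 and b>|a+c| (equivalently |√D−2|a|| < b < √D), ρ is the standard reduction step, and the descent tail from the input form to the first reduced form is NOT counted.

D = 768, ⌊√D⌋ = 27
descent: ρ → (-13,12,12)  [lands on river]
river: ρ → (12,12,-13)
river: ρ → (-13,14,11)
river: ρ → (11,8,-16)
river: ρ → (-16,24,3)
river: ρ → (3,24,-16)
river: ρ → (-16,8,11)
river: ρ → (11,14,-13)
ρ-cycle length = 8 (tail of 1 descent step not counted)

8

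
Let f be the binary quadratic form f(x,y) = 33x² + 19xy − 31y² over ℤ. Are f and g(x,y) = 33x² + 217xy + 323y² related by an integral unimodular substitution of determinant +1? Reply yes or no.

D₁ = 4453, D₂ = 4453
river cycle of f (length 22): (-31, 43, 21), (21, 41, -33), (-33, 25, 29), (29, 33, -29), (-29, 25, 33), (33, 41, -21), (-21, 43, 31), (31, 19, -33), (-33, 47, 17), (17, 55, -21), … (12 more)
river cycle of g (length 22): (33, 19, -31), (-31, 43, 21), (21, 41, -33), (-33, 25, 29), (29, 33, -29), (-29, 25, 33), (33, 41, -21), (-21, 43, 31), (31, 19, -33), (-33, 47, 17), … (12 more)
cycles coincide ⇒ equivalent

yes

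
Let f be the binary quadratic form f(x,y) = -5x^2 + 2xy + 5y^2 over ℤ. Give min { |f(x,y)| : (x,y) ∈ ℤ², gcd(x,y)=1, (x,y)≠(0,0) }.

river: ρ → (5,8,-2)
river: ρ → (-2,8,5)
river: ρ → (5,2,-5)
river: ρ → (-5,8,2)
river: ρ → (2,8,-5)
river: ρ → (-5,2,5)
closes: descent 0, river 6
min |a| on river = 2

2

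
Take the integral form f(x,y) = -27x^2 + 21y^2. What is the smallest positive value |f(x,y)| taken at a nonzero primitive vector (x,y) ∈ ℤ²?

descent: ρ → (21,42,-6)  [lands on river]
river: ρ → (-6,42,21)
closes: descent 1, river 2
min |a| on river = 6

6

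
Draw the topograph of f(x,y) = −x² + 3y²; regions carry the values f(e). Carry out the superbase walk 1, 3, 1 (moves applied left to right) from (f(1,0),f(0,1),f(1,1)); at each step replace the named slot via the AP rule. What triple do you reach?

start (-1,3,2) = (f(1,0),f(0,1),f(1,1))
replace slot 1: 2·(3+2) − (-1) = 11 → (11,3,2)
replace slot 3: 2·(11+3) − 2 = 26 → (11,3,26)
replace slot 1: 2·(3+26) − 11 = 47 → (47,3,26)

47,3,26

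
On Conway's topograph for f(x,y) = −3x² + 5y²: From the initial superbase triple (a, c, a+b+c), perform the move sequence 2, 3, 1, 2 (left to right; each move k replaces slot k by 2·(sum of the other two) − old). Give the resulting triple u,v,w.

start (-3,5,2) = (f(1,0),f(0,1),f(1,1))
replace slot 2: 2·((-3)+2) − 5 = -7 → (-3,-7,2)
replace slot 3: 2·((-3)+(-7)) − 2 = -22 → (-3,-7,-22)
replace slot 1: 2·((-7)+(-22)) − (-3) = -55 → (-55,-7,-22)
replace slot 2: 2·((-55)+(-22)) − (-7) = -147 → (-55,-147,-22)

-55,-147,-22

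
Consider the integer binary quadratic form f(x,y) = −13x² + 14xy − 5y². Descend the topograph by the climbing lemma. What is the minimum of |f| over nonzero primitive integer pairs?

translate: b→12 (≡-14 mod 26), so (13,-14,5)→(13,12,4)
flip: (13,12,4)→(4,-12,13)
translate: b→4 (≡-12 mod 8), so (4,-12,13)→(4,4,5)
reduced (well bottom): (4,4,5) with a≤c, −a<b≤a
well minimum |f| = |-4| = 4 (negative-definite)

4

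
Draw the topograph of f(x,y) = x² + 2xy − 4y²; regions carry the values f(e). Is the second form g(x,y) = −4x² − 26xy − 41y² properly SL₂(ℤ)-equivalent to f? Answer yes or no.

D₁ = 20, D₂ = 20
river cycle of f (length 2): (1, 4, -1), (-1, 4, 1)
river cycle of g (length 2): (1, 4, -1), (-1, 4, 1)
cycles coincide ⇒ equivalent

yes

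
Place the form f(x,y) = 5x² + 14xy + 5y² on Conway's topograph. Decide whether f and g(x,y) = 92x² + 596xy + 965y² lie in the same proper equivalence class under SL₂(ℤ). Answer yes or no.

D₁ = 96, D₂ = 96
river cycle of f (length 4): (5, 6, -3), (-3, 6, 5), (5, 4, -4), (-4, 4, 5)
river cycle of g (length 4): (5, 6, -3), (-3, 6, 5), (5, 4, -4), (-4, 4, 5)
cycles coincide ⇒ equivalent

yes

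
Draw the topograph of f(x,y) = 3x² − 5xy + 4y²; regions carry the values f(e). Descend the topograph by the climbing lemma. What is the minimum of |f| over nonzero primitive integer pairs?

translate: b→1 (≡-5 mod 6), so (3,-5,4)→(3,1,2)
flip: (3,1,2)→(2,-1,3)
reduced (well bottom): (2,-1,3) with a≤c, −a<b≤a
well minimum = a = 2

2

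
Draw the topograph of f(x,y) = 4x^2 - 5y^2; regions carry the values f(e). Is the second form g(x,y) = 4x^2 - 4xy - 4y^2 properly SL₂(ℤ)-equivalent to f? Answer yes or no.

D₁ = 80, D₂ = 80
river cycle of f (length 2): (4, 8, -1), (-1, 8, 4)
river cycle of g (length 2): (-4, 4, 4), (4, 4, -4)
cycles differ ⇒ inequivalent

no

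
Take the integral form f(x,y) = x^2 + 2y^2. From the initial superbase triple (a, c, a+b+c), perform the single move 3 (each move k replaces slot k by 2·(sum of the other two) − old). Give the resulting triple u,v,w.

start (1,2,3) = (f(1,0),f(0,1),f(1,1))
replace slot 3: 2·(1+2) − 3 = 3 → (1,2,3)

1,2,3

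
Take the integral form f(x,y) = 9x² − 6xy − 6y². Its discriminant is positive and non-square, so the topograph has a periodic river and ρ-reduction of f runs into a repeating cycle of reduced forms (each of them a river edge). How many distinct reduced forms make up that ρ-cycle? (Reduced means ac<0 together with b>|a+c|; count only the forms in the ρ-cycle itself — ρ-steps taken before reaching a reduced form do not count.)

D = 252, ⌊√D⌋ = 15
descent: ρ → (-6,6,9)  [lands on river]
river: ρ → (9,12,-3)
river: ρ → (-3,12,9)
river: ρ → (9,6,-6)
ρ-cycle length = 4 (tail of 1 descent step not counted)

4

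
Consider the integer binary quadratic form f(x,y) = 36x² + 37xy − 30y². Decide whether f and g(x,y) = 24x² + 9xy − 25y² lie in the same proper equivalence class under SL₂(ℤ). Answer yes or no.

D₁ = 5689, D₂ = 2481
discriminants differ ⇒ not SL₂(ℤ)-equivalent

no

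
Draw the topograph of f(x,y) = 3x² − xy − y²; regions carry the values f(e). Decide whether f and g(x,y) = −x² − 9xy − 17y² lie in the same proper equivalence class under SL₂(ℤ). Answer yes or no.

D₁ = 13, D₂ = 13
river cycle of f (length 2): (-1, 3, 1), (1, 3, -1)
river cycle of g (length 2): (-1, 3, 1), (1, 3, -1)
cycles coincide ⇒ equivalent

yes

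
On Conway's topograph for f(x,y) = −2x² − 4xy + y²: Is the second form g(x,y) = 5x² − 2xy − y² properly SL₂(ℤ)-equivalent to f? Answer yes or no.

D₁ = 24, D₂ = 24
river cycle of f (length 2): (1, 4, -2), (-2, 4, 1)
river cycle of g (length 2): (-1, 4, 2), (2, 4, -1)
cycles differ ⇒ inequivalent

no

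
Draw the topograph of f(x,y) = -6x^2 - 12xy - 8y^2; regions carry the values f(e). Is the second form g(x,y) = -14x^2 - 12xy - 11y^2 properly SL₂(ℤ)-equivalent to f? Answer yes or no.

D₁ = -48, D₂ = -472
discriminants differ ⇒ not SL₂(ℤ)-equivalent

no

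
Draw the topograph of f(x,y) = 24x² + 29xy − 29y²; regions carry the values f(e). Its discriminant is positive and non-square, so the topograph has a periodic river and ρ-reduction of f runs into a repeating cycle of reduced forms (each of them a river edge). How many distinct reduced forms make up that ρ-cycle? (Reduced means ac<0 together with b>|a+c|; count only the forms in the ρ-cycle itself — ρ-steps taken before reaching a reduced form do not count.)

D = 3625, ⌊√D⌋ = 60
river: ρ → (-29,29,24)
river: ρ → (24,19,-34)
river: ρ → (-34,49,9)
river: ρ → (9,59,-4)
river: ρ → (-4,53,51)
river: ρ → (51,49,-6)
river: ρ → (-6,59,6)
river: ρ → (6,49,-51)
river: ρ → (-51,53,4)
river: ρ → (4,59,-9)
river: ρ → (-9,49,34)
river: ρ → (34,19,-24)
river: ρ → (-24,29,29)
river: ρ → (29,29,-24)
river: ρ → (-24,19,34)
river: ρ → (34,49,-9)
river: ρ → (-9,59,4)
river: ρ → (4,53,-51)
river: ρ → (-51,49,6)
river: ρ → (6,59,-6)
river: ρ → (-6,49,51)
river: ρ → (51,53,-4)
river: ρ → (-4,59,9)
river: ρ → (9,49,-34)
river: ρ → (-34,19,24)
river: ρ → (24,29,-29)
ρ-cycle length = 26 (tail of 0 descent steps not counted)

26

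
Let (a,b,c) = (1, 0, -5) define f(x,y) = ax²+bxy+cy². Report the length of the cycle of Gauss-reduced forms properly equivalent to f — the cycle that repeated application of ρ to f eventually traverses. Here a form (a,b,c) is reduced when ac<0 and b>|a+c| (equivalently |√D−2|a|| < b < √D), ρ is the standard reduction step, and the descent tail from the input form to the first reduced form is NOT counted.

D = 20, ⌊√D⌋ = 4
descent: ρ → (-5,0,1)
descent: ρ → (1,4,-1)  [lands on river]
river: ρ → (-1,4,1)
ρ-cycle length = 2 (tail of 2 descent steps not counted)

2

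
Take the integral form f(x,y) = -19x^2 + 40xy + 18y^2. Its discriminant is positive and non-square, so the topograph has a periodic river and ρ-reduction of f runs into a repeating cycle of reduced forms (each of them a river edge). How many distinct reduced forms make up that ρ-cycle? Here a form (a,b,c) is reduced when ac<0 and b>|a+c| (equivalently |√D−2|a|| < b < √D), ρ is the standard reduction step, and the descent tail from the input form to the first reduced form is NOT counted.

D = 2968, ⌊√D⌋ = 54
river: ρ → (18,32,-27)
river: ρ → (-27,22,23)
river: ρ → (23,24,-26)
river: ρ → (-26,28,21)
river: ρ → (21,14,-33)
river: ρ → (-33,52,2)
river: ρ → (2,52,-33)
river: ρ → (-33,14,21)
river: ρ → (21,28,-26)
river: ρ → (-26,24,23)
river: ρ → (23,22,-27)
river: ρ → (-27,32,18)
river: ρ → (18,40,-19)
river: ρ → (-19,36,22)
river: ρ → (22,52,-3)
river: ρ → (-3,50,39)
river: ρ → (39,28,-14)
river: ρ → (-14,28,39)
river: ρ → (39,50,-3)
river: ρ → (-3,52,22)
river: ρ → (22,36,-19)
river: ρ → (-19,40,18)
ρ-cycle length = 22 (tail of 0 descent steps not counted)

22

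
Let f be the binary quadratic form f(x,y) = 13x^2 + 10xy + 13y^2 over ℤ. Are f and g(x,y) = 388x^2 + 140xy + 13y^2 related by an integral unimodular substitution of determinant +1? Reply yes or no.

D₁ = -576, D₂ = -576
f: reduced (well bottom): (13,10,13) with a≤c, −a<b≤a
g: flip: (388,140,13)→(13,-140,388)
g: translate: b→-10 (≡-140 mod 26), so (13,-140,388)→(13,-10,13)
g: flip: (13,-10,13)→(13,10,13)
g: reduced (well bottom): (13,10,13) with a≤c, −a<b≤a
reduced forms (13, 10, 13) vs (13, 10, 13) ⇒ equivalent

yes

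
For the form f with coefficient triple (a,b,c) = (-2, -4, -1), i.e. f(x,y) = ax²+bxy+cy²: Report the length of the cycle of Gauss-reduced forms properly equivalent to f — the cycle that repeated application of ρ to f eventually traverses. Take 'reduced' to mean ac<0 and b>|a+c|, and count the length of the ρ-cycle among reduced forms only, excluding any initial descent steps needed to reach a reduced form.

D = 8, ⌊√D⌋ = 2
descent: ρ → (-1,2,1)  [lands on river]
river: ρ → (1,2,-1)
ρ-cycle length = 2 (tail of 1 descent step not counted)

2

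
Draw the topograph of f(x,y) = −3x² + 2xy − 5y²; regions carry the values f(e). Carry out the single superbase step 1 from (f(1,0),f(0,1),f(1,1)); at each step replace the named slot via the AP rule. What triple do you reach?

start (-3,-5,-6) = (f(1,0),f(0,1),f(1,1))
replace slot 1: 2·((-5)+(-6)) − (-3) = -19 → (-19,-5,-6)

-19,-5,-6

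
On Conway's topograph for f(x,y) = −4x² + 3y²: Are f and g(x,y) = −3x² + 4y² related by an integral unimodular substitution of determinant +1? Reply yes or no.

D₁ = 48, D₂ = 48
river cycle of f (length 2): (3, 6, -1), (-1, 6, 3)
river cycle of g (length 2): (-3, 6, 1), (1, 6, -3)
cycles differ ⇒ inequivalent

no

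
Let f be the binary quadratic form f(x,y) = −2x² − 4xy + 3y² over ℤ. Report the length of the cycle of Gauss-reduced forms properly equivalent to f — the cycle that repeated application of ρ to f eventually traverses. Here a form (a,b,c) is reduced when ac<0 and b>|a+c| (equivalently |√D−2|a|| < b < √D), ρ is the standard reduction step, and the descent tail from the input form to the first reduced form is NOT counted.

D = 40, ⌊√D⌋ = 6
descent: ρ → (3,4,-2)  [lands on river]
river: ρ → (-2,4,3)
river: ρ → (3,2,-3)
river: ρ → (-3,4,2)
river: ρ → (2,4,-3)
river: ρ → (-3,2,3)
ρ-cycle length = 6 (tail of 1 descent step not counted)

6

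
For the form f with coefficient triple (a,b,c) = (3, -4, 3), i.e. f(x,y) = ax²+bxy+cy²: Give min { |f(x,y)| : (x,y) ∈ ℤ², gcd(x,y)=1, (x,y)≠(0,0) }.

translate: b→2 (≡-4 mod 6), so (3,-4,3)→(3,2,2)
flip: (3,2,2)→(2,-2,3)
translate: b→2 (≡-2 mod 4), so (2,-2,3)→(2,2,3)
reduced (well bottom): (2,2,3) with a≤c, −a<b≤a
well minimum = a = 2

2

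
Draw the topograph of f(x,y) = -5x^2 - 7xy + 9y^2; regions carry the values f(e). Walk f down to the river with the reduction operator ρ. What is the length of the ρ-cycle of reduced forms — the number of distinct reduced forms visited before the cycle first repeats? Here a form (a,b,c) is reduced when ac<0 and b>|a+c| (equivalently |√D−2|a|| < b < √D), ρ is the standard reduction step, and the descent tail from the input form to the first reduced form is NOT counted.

D = 229, ⌊√D⌋ = 15
descent: ρ → (9,7,-5)  [lands on river]
river: ρ → (-5,13,3)
river: ρ → (3,11,-9)
river: ρ → (-9,7,5)
river: ρ → (5,13,-3)
river: ρ → (-3,11,9)
ρ-cycle length = 6 (tail of 1 descent step not counted)

6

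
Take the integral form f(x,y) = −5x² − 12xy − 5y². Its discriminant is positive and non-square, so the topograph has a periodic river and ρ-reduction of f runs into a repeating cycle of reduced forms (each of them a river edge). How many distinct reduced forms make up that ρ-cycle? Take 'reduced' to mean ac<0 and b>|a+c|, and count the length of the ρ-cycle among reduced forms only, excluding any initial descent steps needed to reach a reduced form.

D = 44, ⌊√D⌋ = 6
descent: ρ → (-5,2,2)
descent: ρ → (2,6,-1)  [lands on river]
river: ρ → (-1,6,2)
ρ-cycle length = 2 (tail of 2 descent steps not counted)

2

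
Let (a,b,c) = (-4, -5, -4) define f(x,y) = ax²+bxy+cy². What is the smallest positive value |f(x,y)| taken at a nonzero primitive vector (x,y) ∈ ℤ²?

translate: b→-3 (≡5 mod 8), so (4,5,4)→(4,-3,3)
flip: (4,-3,3)→(3,3,4)
reduced (well bottom): (3,3,4) with a≤c, −a<b≤a
well minimum |f| = |-3| = 3 (negative-definite)

3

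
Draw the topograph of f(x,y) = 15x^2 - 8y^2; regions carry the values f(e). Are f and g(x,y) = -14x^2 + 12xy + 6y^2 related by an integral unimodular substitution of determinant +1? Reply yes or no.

D₁ = 480, D₂ = 480
river cycle of f (length 4): (-8, 16, 7), (7, 12, -12), (-12, 12, 7), (7, 16, -8)
river cycle of g (length 4): (6, 12, -14), (-14, 16, 4), (4, 16, -14), (-14, 12, 6)
cycles differ ⇒ inequivalent

no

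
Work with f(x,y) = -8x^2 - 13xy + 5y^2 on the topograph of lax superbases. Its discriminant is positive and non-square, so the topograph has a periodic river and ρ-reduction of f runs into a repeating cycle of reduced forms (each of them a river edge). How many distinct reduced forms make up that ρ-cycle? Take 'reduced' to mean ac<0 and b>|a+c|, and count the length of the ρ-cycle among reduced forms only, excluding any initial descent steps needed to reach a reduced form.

D = 329, ⌊√D⌋ = 18
descent: ρ → (5,13,-8)  [lands on river]
river: ρ → (-8,3,10)
river: ρ → (10,17,-1)
river: ρ → (-1,17,10)
river: ρ → (10,3,-8)
river: ρ → (-8,13,5)
river: ρ → (5,17,-2)
river: ρ → (-2,15,13)
river: ρ → (13,11,-4)
river: ρ → (-4,13,10)
river: ρ → (10,7,-7)
river: ρ → (-7,7,10)
river: ρ → (10,13,-4)
river: ρ → (-4,11,13)
river: ρ → (13,15,-2)
river: ρ → (-2,17,5)
ρ-cycle length = 16 (tail of 1 descent step not counted)

16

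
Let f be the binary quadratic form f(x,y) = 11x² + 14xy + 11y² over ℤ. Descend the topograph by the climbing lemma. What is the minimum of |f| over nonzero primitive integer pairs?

translate: b→-8 (≡14 mod 22), so (11,14,11)→(11,-8,8)
flip: (11,-8,8)→(8,8,11)
reduced (well bottom): (8,8,11) with a≤c, −a<b≤a
well minimum = a = 8

8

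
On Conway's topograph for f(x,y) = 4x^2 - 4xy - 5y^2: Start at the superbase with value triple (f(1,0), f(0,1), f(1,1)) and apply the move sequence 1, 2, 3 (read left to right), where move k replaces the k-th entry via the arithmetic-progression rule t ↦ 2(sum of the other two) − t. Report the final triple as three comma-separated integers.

start (4,-5,-5) = (f(1,0),f(0,1),f(1,1))
replace slot 1: 2·((-5)+(-5)) − 4 = -24 → (-24,-5,-5)
replace slot 2: 2·((-24)+(-5)) − (-5) = -53 → (-24,-53,-5)
replace slot 3: 2·((-24)+(-53)) − (-5) = -149 → (-24,-53,-149)

-24,-53,-149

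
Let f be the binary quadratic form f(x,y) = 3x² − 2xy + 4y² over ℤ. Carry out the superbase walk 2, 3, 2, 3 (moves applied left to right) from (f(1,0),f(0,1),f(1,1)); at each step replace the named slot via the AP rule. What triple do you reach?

start (3,4,5) = (f(1,0),f(0,1),f(1,1))
replace slot 2: 2·(3+5) − 4 = 12 → (3,12,5)
replace slot 3: 2·(3+12) − 5 = 25 → (3,12,25)
replace slot 2: 2·(3+25) − 12 = 44 → (3,44,25)
replace slot 3: 2·(3+44) − 25 = 69 → (3,44,69)

3,44,69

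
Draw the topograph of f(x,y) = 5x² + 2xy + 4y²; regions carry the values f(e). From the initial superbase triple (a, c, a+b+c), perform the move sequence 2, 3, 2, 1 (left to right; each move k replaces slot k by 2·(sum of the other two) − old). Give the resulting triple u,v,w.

start (5,4,11) = (f(1,0),f(0,1),f(1,1))
replace slot 2: 2·(5+11) − 4 = 28 → (5,28,11)
replace slot 3: 2·(5+28) − 11 = 55 → (5,28,55)
replace slot 2: 2·(5+55) − 28 = 92 → (5,92,55)
replace slot 1: 2·(92+55) − 5 = 289 → (289,92,55)

289,92,55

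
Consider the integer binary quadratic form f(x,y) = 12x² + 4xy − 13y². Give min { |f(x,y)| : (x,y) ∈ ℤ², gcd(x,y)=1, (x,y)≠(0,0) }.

river: ρ → (-13,22,3)
river: ρ → (3,20,-20)
river: ρ → (-20,20,3)
river: ρ → (3,22,-13)
river: ρ → (-13,4,12)
river: ρ → (12,20,-5)
river: ρ → (-5,20,12)
river: ρ → (12,4,-13)
closes: descent 0, river 8
min |a| on river = 3

3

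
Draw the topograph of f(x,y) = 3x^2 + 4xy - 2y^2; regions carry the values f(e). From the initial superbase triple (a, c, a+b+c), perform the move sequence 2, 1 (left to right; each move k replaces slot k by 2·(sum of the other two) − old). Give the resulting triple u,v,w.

start (3,-2,5) = (f(1,0),f(0,1),f(1,1))
replace slot 2: 2·(3+5) − (-2) = 18 → (3,18,5)
replace slot 1: 2·(18+5) − 3 = 43 → (43,18,5)

43,18,5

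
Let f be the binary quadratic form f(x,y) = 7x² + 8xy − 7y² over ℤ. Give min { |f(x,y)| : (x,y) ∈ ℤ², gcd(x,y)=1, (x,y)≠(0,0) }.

river: ρ → (-7,6,8)
river: ρ → (8,10,-5)
river: ρ → (-5,10,8)
river: ρ → (8,6,-7)
river: ρ → (-7,8,7)
river: ρ → (7,6,-8)
river: ρ → (-8,10,5)
river: ρ → (5,10,-8)
river: ρ → (-8,6,7)
river: ρ → (7,8,-7)
closes: descent 0, river 10
min |a| on river = 5

5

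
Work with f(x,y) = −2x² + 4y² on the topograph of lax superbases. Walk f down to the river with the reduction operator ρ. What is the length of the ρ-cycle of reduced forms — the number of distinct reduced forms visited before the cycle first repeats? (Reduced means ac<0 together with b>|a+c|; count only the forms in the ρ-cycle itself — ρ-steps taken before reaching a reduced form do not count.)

D = 32, ⌊√D⌋ = 5
descent: ρ → (4,0,-2)
descent: ρ → (-2,4,2)  [lands on river]
river: ρ → (2,4,-2)
ρ-cycle length = 2 (tail of 2 descent steps not counted)

2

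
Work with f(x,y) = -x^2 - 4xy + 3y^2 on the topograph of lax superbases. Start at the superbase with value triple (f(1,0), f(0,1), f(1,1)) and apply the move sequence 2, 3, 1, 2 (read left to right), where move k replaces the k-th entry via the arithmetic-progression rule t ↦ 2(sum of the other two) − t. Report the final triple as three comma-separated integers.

start (-1,3,-2) = (f(1,0),f(0,1),f(1,1))
replace slot 2: 2·((-1)+(-2)) − 3 = -9 → (-1,-9,-2)
replace slot 3: 2·((-1)+(-9)) − (-2) = -18 → (-1,-9,-18)
replace slot 1: 2·((-9)+(-18)) − (-1) = -53 → (-53,-9,-18)
replace slot 2: 2·((-53)+(-18)) − (-9) = -133 → (-53,-133,-18)

-53,-133,-18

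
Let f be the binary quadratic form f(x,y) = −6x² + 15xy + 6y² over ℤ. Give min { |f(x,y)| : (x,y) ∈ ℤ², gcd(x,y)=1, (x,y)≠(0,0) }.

river: ρ → (6,9,-12)
river: ρ → (-12,15,3)
river: ρ → (3,15,-12)
river: ρ → (-12,9,6)
river: ρ → (6,15,-6)
river: ρ → (-6,9,12)
river: ρ → (12,15,-3)
river: ρ → (-3,15,12)
river: ρ → (12,9,-6)
river: ρ → (-6,15,6)
closes: descent 0, river 10
min |a| on river = 3

3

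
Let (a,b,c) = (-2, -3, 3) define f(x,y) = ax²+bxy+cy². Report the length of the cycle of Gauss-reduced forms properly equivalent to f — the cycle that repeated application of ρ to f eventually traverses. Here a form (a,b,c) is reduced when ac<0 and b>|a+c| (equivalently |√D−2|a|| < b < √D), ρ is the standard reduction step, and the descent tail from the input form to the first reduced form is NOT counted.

D = 33, ⌊√D⌋ = 5
descent: ρ → (3,3,-2)  [lands on river]
river: ρ → (-2,5,1)
river: ρ → (1,5,-2)
river: ρ → (-2,3,3)
ρ-cycle length = 4 (tail of 1 descent step not counted)

4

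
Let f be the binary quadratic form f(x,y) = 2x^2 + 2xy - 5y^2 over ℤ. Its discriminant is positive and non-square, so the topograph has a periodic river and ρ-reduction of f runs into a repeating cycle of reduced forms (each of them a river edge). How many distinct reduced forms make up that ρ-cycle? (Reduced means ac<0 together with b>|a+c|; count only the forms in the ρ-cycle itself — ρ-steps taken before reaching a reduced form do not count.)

D = 44, ⌊√D⌋ = 6
descent: ρ → (-5,-2,2)
descent: ρ → (2,6,-1)  [lands on river]
river: ρ → (-1,6,2)
ρ-cycle length = 2 (tail of 2 descent steps not counted)

2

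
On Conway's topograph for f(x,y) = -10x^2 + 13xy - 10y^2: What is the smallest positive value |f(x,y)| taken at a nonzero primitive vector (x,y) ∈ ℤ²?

translate: b→7 (≡-13 mod 20), so (10,-13,10)→(10,7,7)
flip: (10,7,7)→(7,-7,10)
translate: b→7 (≡-7 mod 14), so (7,-7,10)→(7,7,10)
reduced (well bottom): (7,7,10) with a≤c, −a<b≤a
well minimum |f| = |-7| = 7 (negative-definite)

7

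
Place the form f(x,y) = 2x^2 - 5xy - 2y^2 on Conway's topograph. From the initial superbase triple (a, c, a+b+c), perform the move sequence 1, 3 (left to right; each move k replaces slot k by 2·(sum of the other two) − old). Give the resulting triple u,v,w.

start (2,-2,-5) = (f(1,0),f(0,1),f(1,1))
replace slot 1: 2·((-2)+(-5)) − 2 = -16 → (-16,-2,-5)
replace slot 3: 2·((-16)+(-2)) − (-5) = -31 → (-16,-2,-31)

-16,-2,-31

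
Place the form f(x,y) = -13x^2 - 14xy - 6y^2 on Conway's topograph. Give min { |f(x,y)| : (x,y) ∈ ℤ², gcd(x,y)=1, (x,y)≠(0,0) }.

translate: b→-12 (≡14 mod 26), so (13,14,6)→(13,-12,5)
flip: (13,-12,5)→(5,12,13)
translate: b→2 (≡12 mod 10), so (5,12,13)→(5,2,6)
reduced (well bottom): (5,2,6) with a≤c, −a<b≤a
well minimum |f| = |-5| = 5 (negative-definite)

5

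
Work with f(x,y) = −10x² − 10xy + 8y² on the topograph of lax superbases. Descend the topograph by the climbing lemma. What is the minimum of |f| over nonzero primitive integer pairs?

descent: ρ → (8,10,-10)  [lands on river]
river: ρ → (-10,10,8)
river: ρ → (8,6,-12)
river: ρ → (-12,18,2)
river: ρ → (2,18,-12)
river: ρ → (-12,6,8)
closes: descent 1, river 6
min |a| on river = 2

2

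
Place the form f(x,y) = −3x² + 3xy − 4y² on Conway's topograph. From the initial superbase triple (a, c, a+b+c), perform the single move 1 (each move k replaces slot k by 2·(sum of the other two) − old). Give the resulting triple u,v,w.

start (-3,-4,-4) = (f(1,0),f(0,1),f(1,1))
replace slot 1: 2·((-4)+(-4)) − (-3) = -13 → (-13,-4,-4)

-13,-4,-4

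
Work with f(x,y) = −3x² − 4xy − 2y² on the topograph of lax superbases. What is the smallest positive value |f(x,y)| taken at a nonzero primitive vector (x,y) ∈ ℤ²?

translate: b→-2 (≡4 mod 6), so (3,4,2)→(3,-2,1)
flip: (3,-2,1)→(1,2,3)
translate: b→0 (≡2 mod 2), so (1,2,3)→(1,0,2)
reduced (well bottom): (1,0,2) with a≤c, −a<b≤a
well minimum |f| = |-1| = 1 (negative-definite)

1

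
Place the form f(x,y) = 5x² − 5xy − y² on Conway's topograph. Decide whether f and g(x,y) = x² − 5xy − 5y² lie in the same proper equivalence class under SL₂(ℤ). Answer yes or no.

D₁ = 45, D₂ = 45
river cycle of f (length 2): (-1, 5, 5), (5, 5, -1)
river cycle of g (length 2): (-5, 5, 1), (1, 5, -5)
cycles differ ⇒ inequivalent

no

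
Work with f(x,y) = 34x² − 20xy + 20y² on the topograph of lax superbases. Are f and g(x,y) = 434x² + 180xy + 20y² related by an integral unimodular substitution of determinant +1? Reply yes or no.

D₁ = -2320, D₂ = -2320
f: flip: (34,-20,20)→(20,20,34)
f: reduced (well bottom): (20,20,34) with a≤c, −a<b≤a
g: flip: (434,180,20)→(20,-180,434)
g: translate: b→20 (≡-180 mod 40), so (20,-180,434)→(20,20,34)
g: reduced (well bottom): (20,20,34) with a≤c, −a<b≤a
reduced forms (20, 20, 34) vs (20, 20, 34) ⇒ equivalent

yes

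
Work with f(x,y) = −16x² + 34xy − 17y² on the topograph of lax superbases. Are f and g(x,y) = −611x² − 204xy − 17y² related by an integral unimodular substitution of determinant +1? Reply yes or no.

D₁ = 68, D₂ = 68
river cycle of f (length 2): (1, 8, -1), (-1, 8, 1)
river cycle of g (length 2): (1, 8, -1), (-1, 8, 1)
cycles coincide ⇒ equivalent

yes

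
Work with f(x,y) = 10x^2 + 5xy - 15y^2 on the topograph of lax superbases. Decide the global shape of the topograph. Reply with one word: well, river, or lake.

D = b²−4ac = 5² − 4·10·(-15) = 625
D = 25² is a perfect square ⇒ form factors over ℤ ⇒ lakes

lake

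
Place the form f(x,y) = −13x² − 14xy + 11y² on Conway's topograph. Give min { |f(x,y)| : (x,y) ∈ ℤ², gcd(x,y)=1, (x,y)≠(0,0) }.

descent: ρ → (11,14,-13)  [lands on river]
river: ρ → (-13,12,12)
river: ρ → (12,12,-13)
river: ρ → (-13,14,11)
river: ρ → (11,8,-16)
river: ρ → (-16,24,3)
river: ρ → (3,24,-16)
river: ρ → (-16,8,11)
closes: descent 1, river 8
min |a| on river = 3

3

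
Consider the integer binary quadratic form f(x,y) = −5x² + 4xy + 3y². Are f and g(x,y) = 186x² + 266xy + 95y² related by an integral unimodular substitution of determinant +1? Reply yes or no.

D₁ = 76, D₂ = 76
river cycle of f (length 6): (3, 8, -1), (-1, 8, 3), (3, 4, -5), (-5, 6, 2), (2, 6, -5), (-5, 4, 3)
river cycle of g (length 6): (2, 6, -5), (-5, 4, 3), (3, 8, -1), (-1, 8, 3), (3, 4, -5), (-5, 6, 2)
cycles coincide ⇒ equivalent

yes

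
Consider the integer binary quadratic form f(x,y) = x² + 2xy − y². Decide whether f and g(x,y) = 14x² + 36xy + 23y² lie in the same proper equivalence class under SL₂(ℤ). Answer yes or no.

D₁ = 8, D₂ = 8
river cycle of f (length 2): (-1, 2, 1), (1, 2, -1)
river cycle of g (length 2): (1, 2, -1), (-1, 2, 1)
cycles coincide ⇒ equivalent

yes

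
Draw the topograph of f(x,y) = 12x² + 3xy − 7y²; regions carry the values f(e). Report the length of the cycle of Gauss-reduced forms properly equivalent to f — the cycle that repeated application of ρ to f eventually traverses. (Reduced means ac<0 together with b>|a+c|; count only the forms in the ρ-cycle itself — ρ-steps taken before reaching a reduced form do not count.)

D = 345, ⌊√D⌋ = 18
descent: ρ → (-7,11,8)  [lands on river]
river: ρ → (8,5,-10)
river: ρ → (-10,15,3)
river: ρ → (3,15,-10)
river: ρ → (-10,5,8)
river: ρ → (8,11,-7)
river: ρ → (-7,17,2)
river: ρ → (2,15,-15)
river: ρ → (-15,15,2)
river: ρ → (2,17,-7)
ρ-cycle length = 10 (tail of 1 descent step not counted)

10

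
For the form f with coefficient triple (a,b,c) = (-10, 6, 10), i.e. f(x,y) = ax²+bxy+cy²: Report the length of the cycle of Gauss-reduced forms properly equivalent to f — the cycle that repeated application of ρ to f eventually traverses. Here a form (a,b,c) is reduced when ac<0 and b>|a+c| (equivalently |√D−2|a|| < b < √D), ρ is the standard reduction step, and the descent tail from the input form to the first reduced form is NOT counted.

D = 436, ⌊√D⌋ = 20
river: ρ → (10,14,-6)
river: ρ → (-6,10,14)
river: ρ → (14,18,-2)
river: ρ → (-2,18,14)
river: ρ → (14,10,-6)
river: ρ → (-6,14,10)
river: ρ → (10,6,-10)
river: ρ → (-10,14,6)
river: ρ → (6,10,-14)
river: ρ → (-14,18,2)
river: ρ → (2,18,-14)
river: ρ → (-14,10,6)
river: ρ → (6,14,-10)
river: ρ → (-10,6,10)
ρ-cycle length = 14 (tail of 0 descent steps not counted)

14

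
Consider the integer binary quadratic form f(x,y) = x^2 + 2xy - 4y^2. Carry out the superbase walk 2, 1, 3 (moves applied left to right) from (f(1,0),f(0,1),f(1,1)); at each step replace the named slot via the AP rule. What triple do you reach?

start (1,-4,-1) = (f(1,0),f(0,1),f(1,1))
replace slot 2: 2·(1+(-1)) − (-4) = 4 → (1,4,-1)
replace slot 1: 2·(4+(-1)) − 1 = 5 → (5,4,-1)
replace slot 3: 2·(5+4) − (-1) = 19 → (5,4,19)

5,4,19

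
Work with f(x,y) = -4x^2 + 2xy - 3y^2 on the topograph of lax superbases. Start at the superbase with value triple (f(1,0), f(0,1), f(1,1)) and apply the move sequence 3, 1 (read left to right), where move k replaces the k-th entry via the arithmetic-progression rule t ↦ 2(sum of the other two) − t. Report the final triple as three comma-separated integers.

start (-4,-3,-5) = (f(1,0),f(0,1),f(1,1))
replace slot 3: 2·((-4)+(-3)) − (-5) = -9 → (-4,-3,-9)
replace slot 1: 2·((-3)+(-9)) − (-4) = -20 → (-20,-3,-9)

-20,-3,-9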